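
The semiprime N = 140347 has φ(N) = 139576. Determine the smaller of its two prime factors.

293

φ(n) = (p−1)(q−1) = n − (p+q) + 1, so p + q = 140347 − 139576 + 1 = 772.
p and q are the roots of t² − 772t + 140347 = 0.
Discriminant: 772² − 4·140347 = 595984 − 561388 = 34596; √34596 = 186.
q = (772 − 186)/2 = 293, p = (772 + 186)/2 = 479.
Check: 293 · 479 = 140347.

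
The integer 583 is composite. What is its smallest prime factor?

583 is odd.
Digit sum 16, not divisible by 3.
Ends in 3: not divisible by 5.
7: 583 = 7·83 + 2
11: 583 = 11·53

11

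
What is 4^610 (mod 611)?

4^1 ≡ 4 (mod 611)
4^2 ≡ 4^2 = 16 ≡ 16 (mod 611)
4^4 ≡ 16^2 = 256 ≡ 256 (mod 611)
4^8 ≡ 256^2 = 65536 ≡ 159 (mod 611)
4^16 ≡ 159^2 = 25281 ≡ 230 (mod 611)
4^32 ≡ 230^2 = 52900 ≡ 354 (mod 611)
4^64 ≡ 354^2 = 125316 ≡ 61 (mod 611)
4^128 ≡ 61^2 = 3721 ≡ 55 (mod 611)
4^256 ≡ 55^2 = 3025 ≡ 581 (mod 611)
4^512 ≡ 581^2 = 337561 ≡ 289 (mod 611)
610 = 512 + 64 + 32 + 2 in binary powers of 2.
So 4^610 ≡ 289 · 61 · 354 · 16 ≡ 425 (mod 611).
Since 425 ≠ 1, base 4 is a Fermat witness: 611 is composite.

425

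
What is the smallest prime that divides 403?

13

403 is odd.
Digit sum 7, not divisible by 3.
Ends in 3: not divisible by 5.
7: 403 = 7·57 + 4
11: 403 = 11·36 + 7
13: 403 = 13·31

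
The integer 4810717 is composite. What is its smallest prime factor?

4810717 is odd.
Digit sum 28, not divisible by 3.
Ends in 7: not divisible by 5.
7: 4810717 = 7·687245 + 2
11: 4810717 = 11·437337 + 10
13: 4810717 = 13·370055 + 2
17: 4810717 = 17·282983 + 6
19: 4810717 = 19·253195 + 12
23: 4810717 = 23·209161 + 14
29: 4810717 = 29·165886 + 23
31: 4810717 = 31·155184 + 13
37: 4810717 = 37·130019 + 14
41: 4810717 = 41·117334 + 23
43: 4810717 = 43·111877 + 6
47: 4810717 = 47·102355 + 32
53: 4810717 = 53·90768 + 13
59: 4810717 = 59·81537 + 34
61: 4810717 = 61·78864 + 13
67: 4810717 = 67·71801 + 50
71: 4810717 = 71·67756 + 41
73: 4810717 = 73·65900 + 17
79: 4810717 = 79·60895 + 12
83: 4810717 = 83·57960 + 37
89: 4810717 = 89·54053

89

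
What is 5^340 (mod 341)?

67

5^1 ≡ 5 (mod 341)
5^2 ≡ 5^2 = 25 ≡ 25 (mod 341)
5^4 ≡ 25^2 = 625 ≡ 284 (mod 341)
5^8 ≡ 284^2 = 80656 ≡ 180 (mod 341)
5^16 ≡ 180^2 = 32400 ≡ 5 (mod 341)
5^32 ≡ 5^2 = 25 ≡ 25 (mod 341)
5^64 ≡ 25^2 = 625 ≡ 284 (mod 341)
5^128 ≡ 284^2 = 80656 ≡ 180 (mod 341)
5^256 ≡ 180^2 = 32400 ≡ 5 (mod 341)
340 = 256 + 64 + 16 + 4 in binary powers of 2.
So 5^340 ≡ 5 · 284 · 5 · 284 ≡ 67 (mod 341).
Since 67 ≠ 1, base 5 is a Fermat witness: 341 is composite.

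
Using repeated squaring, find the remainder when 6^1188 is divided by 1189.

605

6^1 ≡ 6 (mod 1189)
6^2 ≡ 6^2 = 36 ≡ 36 (mod 1189)
6^4 ≡ 36^2 = 1296 ≡ 107 (mod 1189)
6^8 ≡ 107^2 = 11449 ≡ 748 (mod 1189)
6^16 ≡ 748^2 = 559504 ≡ 674 (mod 1189)
6^32 ≡ 674^2 = 454276 ≡ 78 (mod 1189)
6^64 ≡ 78^2 = 6084 ≡ 139 (mod 1189)
6^128 ≡ 139^2 = 19321 ≡ 297 (mod 1189)
6^256 ≡ 297^2 = 88209 ≡ 223 (mod 1189)
6^512 ≡ 223^2 = 49729 ≡ 980 (mod 1189)
6^1024 ≡ 980^2 = 960400 ≡ 877 (mod 1189)
1188 = 1024 + 128 + 32 + 4 in binary powers of 2.
So 6^1188 ≡ 877 · 297 · 78 · 107 ≡ 605 (mod 1189).
Since 605 ≠ 1, base 6 is a Fermat witness: 1189 is composite.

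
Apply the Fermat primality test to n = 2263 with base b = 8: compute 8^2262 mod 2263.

1242

8^1 ≡ 8 (mod 2263)
8^2 ≡ 8^2 = 64 ≡ 64 (mod 2263)
8^4 ≡ 64^2 = 4096 ≡ 1833 (mod 2263)
8^8 ≡ 1833^2 = 3359889 ≡ 1597 (mod 2263)
8^16 ≡ 1597^2 = 2550409 ≡ 8 (mod 2263)
8^32 ≡ 8^2 = 64 ≡ 64 (mod 2263)
8^64 ≡ 64^2 = 4096 ≡ 1833 (mod 2263)
8^128 ≡ 1833^2 = 3359889 ≡ 1597 (mod 2263)
8^256 ≡ 1597^2 = 2550409 ≡ 8 (mod 2263)
8^512 ≡ 8^2 = 64 ≡ 64 (mod 2263)
8^1024 ≡ 64^2 = 4096 ≡ 1833 (mod 2263)
8^2048 ≡ 1833^2 = 3359889 ≡ 1597 (mod 2263)
2262 = 2048 + 128 + 64 + 16 + 4 + 2 in binary powers of 2.
So 8^2262 ≡ 1597 · 1597 · 1833 · 8 · 1833 · 64 ≡ 1242 (mod 2263).
Since 1242 ≠ 1, base 8 is a Fermat witness: 2263 is composite.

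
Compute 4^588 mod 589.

64

4^1 ≡ 4 (mod 589)
4^2 ≡ 4^2 = 16 ≡ 16 (mod 589)
4^4 ≡ 16^2 = 256 ≡ 256 (mod 589)
4^8 ≡ 256^2 = 65536 ≡ 157 (mod 589)
4^16 ≡ 157^2 = 24649 ≡ 500 (mod 589)
4^32 ≡ 500^2 = 250000 ≡ 264 (mod 589)
4^64 ≡ 264^2 = 69696 ≡ 194 (mod 589)
4^128 ≡ 194^2 = 37636 ≡ 529 (mod 589)
4^256 ≡ 529^2 = 279841 ≡ 66 (mod 589)
4^512 ≡ 66^2 = 4356 ≡ 233 (mod 589)
588 = 512 + 64 + 8 + 4 in binary powers of 2.
So 4^588 ≡ 233 · 194 · 157 · 256 ≡ 64 (mod 589).
Since 64 ≠ 1, base 4 is a Fermat witness: 589 is composite.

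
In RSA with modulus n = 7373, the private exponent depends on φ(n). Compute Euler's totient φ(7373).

Factor: 7373 = 73 · 101.
φ(7373) = (73−1) · (101−1) = 72 · 100 = 7200.

7200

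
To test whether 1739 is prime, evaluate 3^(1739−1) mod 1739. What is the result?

3^1 ≡ 3 (mod 1739)
3^2 ≡ 3^2 = 9 ≡ 9 (mod 1739)
3^4 ≡ 9^2 = 81 ≡ 81 (mod 1739)
3^8 ≡ 81^2 = 6561 ≡ 1344 (mod 1739)
3^16 ≡ 1344^2 = 1806336 ≡ 1254 (mod 1739)
3^32 ≡ 1254^2 = 1572516 ≡ 460 (mod 1739)
3^64 ≡ 460^2 = 211600 ≡ 1181 (mod 1739)
3^128 ≡ 1181^2 = 1394761 ≡ 83 (mod 1739)
3^256 ≡ 83^2 = 6889 ≡ 1672 (mod 1739)
3^512 ≡ 1672^2 = 2795584 ≡ 1011 (mod 1739)
3^1024 ≡ 1011^2 = 1022121 ≡ 1328 (mod 1739)
1738 = 1024 + 512 + 128 + 64 + 8 + 2 in binary powers of 2.
So 3^1738 ≡ 1328 · 1011 · 83 · 1181 · 1344 · 9 ≡ 1070 (mod 1739).
Since 1070 ≠ 1, base 3 is a Fermat witness: 1739 is composite.

1070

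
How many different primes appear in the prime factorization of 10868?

10868 = 2^2 · 2717
2717 = 11 · 247
247 = 13 · 19
10868 = 2^2 · 11 · 13 · 19, which has 4 distinct prime factors.

4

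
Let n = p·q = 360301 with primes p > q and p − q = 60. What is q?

Since p = q + 60, we have 360301 = q(q + 60), so q² + 60q − 360301 = 0.
Discriminant: 60² + 4·360301 = 3600 + 1441204 = 1444804; √1444804 = 1202.
q = (−60 + 1202)/2 = 571, and p = q + 60 = 631.
Check: 571 · 631 = 360301.

571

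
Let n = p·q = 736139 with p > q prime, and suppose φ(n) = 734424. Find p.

φ(n) = (p−1)(q−1) = n − (p+q) + 1, so p + q = 736139 − 734424 + 1 = 1716.
p and q are the roots of t² − 1716t + 736139 = 0.
Discriminant: 1716² − 4·736139 = 2944656 − 2944556 = 100; √100 = 10.
q = (1716 − 10)/2 = 853, p = (1716 + 10)/2 = 863.
Check: 853 · 863 = 736139.

863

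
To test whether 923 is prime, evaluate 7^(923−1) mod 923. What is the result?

7^1 ≡ 7 (mod 923)
7^2 ≡ 7^2 = 49 ≡ 49 (mod 923)
7^4 ≡ 49^2 = 2401 ≡ 555 (mod 923)
7^8 ≡ 555^2 = 308025 ≡ 666 (mod 923)
7^16 ≡ 666^2 = 443556 ≡ 516 (mod 923)
7^32 ≡ 516^2 = 266256 ≡ 432 (mod 923)
7^64 ≡ 432^2 = 186624 ≡ 178 (mod 923)
7^128 ≡ 178^2 = 31684 ≡ 302 (mod 923)
7^256 ≡ 302^2 = 91204 ≡ 750 (mod 923)
7^512 ≡ 750^2 = 562500 ≡ 393 (mod 923)
922 = 512 + 256 + 128 + 16 + 8 + 2 in binary powers of 2.
So 7^922 ≡ 393 · 750 · 302 · 516 · 666 · 49 ≡ 4 (mod 923).
Since 4 ≠ 1, base 7 is a Fermat witness: 923 is composite.

4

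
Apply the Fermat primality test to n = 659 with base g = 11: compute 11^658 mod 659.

11^1 ≡ 11 (mod 659)
11^2 ≡ 11^2 = 121 ≡ 121 (mod 659)
11^4 ≡ 121^2 = 14641 ≡ 143 (mod 659)
11^8 ≡ 143^2 = 20449 ≡ 20 (mod 659)
11^16 ≡ 20^2 = 400 ≡ 400 (mod 659)
11^32 ≡ 400^2 = 160000 ≡ 522 (mod 659)
11^64 ≡ 522^2 = 272484 ≡ 317 (mod 659)
11^128 ≡ 317^2 = 100489 ≡ 321 (mod 659)
11^256 ≡ 321^2 = 103041 ≡ 237 (mod 659)
11^512 ≡ 237^2 = 56169 ≡ 154 (mod 659)
658 = 512 + 128 + 16 + 2 in binary powers of 2.
So 11^658 ≡ 154 · 321 · 400 · 121 ≡ 1 (mod 659).
Since the result is 1, base 11 gives no evidence that 659 is composite.

1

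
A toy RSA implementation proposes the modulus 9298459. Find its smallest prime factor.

59

9298459 is odd.
Digit sum 46, not divisible by 3.
Ends in 9: not divisible by 5.
7: 9298459 = 7·1328351 + 2
11: 9298459 = 11·845314 + 5
13: 9298459 = 13·715266 + 1
17: 9298459 = 17·546968 + 3
19: 9298459 = 19·489392 + 11
23: 9298459 = 23·404280 + 19
29: 9298459 = 29·320636 + 15
31: 9298459 = 31·299950 + 9
37: 9298459 = 37·251309 + 26
41: 9298459 = 41·226791 + 28
43: 9298459 = 43·216243 + 10
47: 9298459 = 47·197839 + 26
53: 9298459 = 53·175442 + 33
59: 9298459 = 59·157601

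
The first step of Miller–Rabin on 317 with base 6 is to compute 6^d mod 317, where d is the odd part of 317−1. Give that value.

316

317 − 1 = 316 = 2^2 · 79, so d = 79.
6^1 ≡ 6 (mod 317)
6^2 ≡ 6^2 = 36 ≡ 36 (mod 317)
6^4 ≡ 36^2 = 1296 ≡ 28 (mod 317)
6^8 ≡ 28^2 = 784 ≡ 150 (mod 317)
6^16 ≡ 150^2 = 22500 ≡ 310 (mod 317)
6^32 ≡ 310^2 = 96100 ≡ 49 (mod 317)
6^64 ≡ 49^2 = 2401 ≡ 182 (mod 317)
79 = 64 + 8 + 4 + 2 + 1 in binary powers of 2.
So 6^79 ≡ 182 · 150 · 28 · 36 · 6 ≡ 316 (mod 317).
Since 6^d ≡ 316 (mod 317), base 6 does not prove 317 composite.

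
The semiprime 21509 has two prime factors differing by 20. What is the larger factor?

157

Since p = q + 20, we have 21509 = q(q + 20), so q² + 20q − 21509 = 0.
Discriminant: 20² + 4·21509 = 400 + 86036 = 86436; √86436 = 294.
q = (−20 + 294)/2 = 137, and p = q + 20 = 157.
Check: 137 · 157 = 21509.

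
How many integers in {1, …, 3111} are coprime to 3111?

Factor: 3111 = 3 · 17 · 61.
φ(3111) = (3−1) · (17−1) · (61−1) = 2 · 16 · 60 = 1920.

1920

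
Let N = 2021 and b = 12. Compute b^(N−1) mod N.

397

12^1 ≡ 12 (mod 2021)
12^2 ≡ 12^2 = 144 ≡ 144 (mod 2021)
12^4 ≡ 144^2 = 20736 ≡ 526 (mod 2021)
12^8 ≡ 526^2 = 276676 ≡ 1820 (mod 2021)
12^16 ≡ 1820^2 = 3312400 ≡ 2002 (mod 2021)
12^32 ≡ 2002^2 = 4008004 ≡ 361 (mod 2021)
12^64 ≡ 361^2 = 130321 ≡ 977 (mod 2021)
12^128 ≡ 977^2 = 954529 ≡ 617 (mod 2021)
12^256 ≡ 617^2 = 380689 ≡ 741 (mod 2021)
12^512 ≡ 741^2 = 549081 ≡ 1390 (mod 2021)
12^1024 ≡ 1390^2 = 1932100 ≡ 24 (mod 2021)
2020 = 1024 + 512 + 256 + 128 + 64 + 32 + 4 in binary powers of 2.
So 12^2020 ≡ 24 · 1390 · 741 · 617 · 977 · 361 · 526 ≡ 397 (mod 2021).
Since 397 ≠ 1, base 12 is a Fermat witness: 2021 is composite.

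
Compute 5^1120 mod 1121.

5^1 ≡ 5 (mod 1121)
5^2 ≡ 5^2 = 25 ≡ 25 (mod 1121)
5^4 ≡ 25^2 = 625 ≡ 625 (mod 1121)
5^8 ≡ 625^2 = 390625 ≡ 517 (mod 1121)
5^16 ≡ 517^2 = 267289 ≡ 491 (mod 1121)
5^32 ≡ 491^2 = 241081 ≡ 66 (mod 1121)
5^64 ≡ 66^2 = 4356 ≡ 993 (mod 1121)
5^128 ≡ 993^2 = 986049 ≡ 690 (mod 1121)
5^256 ≡ 690^2 = 476100 ≡ 796 (mod 1121)
5^512 ≡ 796^2 = 633616 ≡ 251 (mod 1121)
5^1024 ≡ 251^2 = 63001 ≡ 225 (mod 1121)
1120 = 1024 + 64 + 32 in binary powers of 2.
So 5^1120 ≡ 225 · 993 · 66 ≡ 416 (mod 1121).
Since 416 ≠ 1, base 5 is a Fermat witness: 1121 is composite.

416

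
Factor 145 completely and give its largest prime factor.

145 = 5 · 29
29 is prime.
So 145 = 5 · 29; the largest prime factor is 29.

29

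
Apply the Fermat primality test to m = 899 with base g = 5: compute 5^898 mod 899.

315

5^1 ≡ 5 (mod 899)
5^2 ≡ 5^2 = 25 ≡ 25 (mod 899)
5^4 ≡ 25^2 = 625 ≡ 625 (mod 899)
5^8 ≡ 625^2 = 390625 ≡ 459 (mod 899)
5^16 ≡ 459^2 = 210681 ≡ 315 (mod 899)
5^32 ≡ 315^2 = 99225 ≡ 335 (mod 899)
5^64 ≡ 335^2 = 112225 ≡ 749 (mod 899)
5^128 ≡ 749^2 = 561001 ≡ 25 (mod 899)
5^256 ≡ 25^2 = 625 ≡ 625 (mod 899)
5^512 ≡ 625^2 = 390625 ≡ 459 (mod 899)
898 = 512 + 256 + 128 + 2 in binary powers of 2.
So 5^898 ≡ 459 · 625 · 25 · 25 ≡ 315 (mod 899).
Since 315 ≠ 1, base 5 is a Fermat witness: 899 is composite.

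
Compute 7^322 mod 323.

7^1 ≡ 7 (mod 323)
7^2 ≡ 7^2 = 49 ≡ 49 (mod 323)
7^4 ≡ 49^2 = 2401 ≡ 140 (mod 323)
7^8 ≡ 140^2 = 19600 ≡ 220 (mod 323)
7^16 ≡ 220^2 = 48400 ≡ 273 (mod 323)
7^32 ≡ 273^2 = 74529 ≡ 239 (mod 323)
7^64 ≡ 239^2 = 57121 ≡ 273 (mod 323)
7^128 ≡ 273^2 = 74529 ≡ 239 (mod 323)
7^256 ≡ 239^2 = 57121 ≡ 273 (mod 323)
322 = 256 + 64 + 2 in binary powers of 2.
So 7^322 ≡ 273 · 273 · 49 ≡ 83 (mod 323).
Since 83 ≠ 1, base 7 is a Fermat witness: 323 is composite.

83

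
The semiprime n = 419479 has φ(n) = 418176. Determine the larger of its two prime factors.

727

φ(n) = (p−1)(q−1) = n − (p+q) + 1, so p + q = 419479 − 418176 + 1 = 1304.
p and q are the roots of t² − 1304t + 419479 = 0.
Discriminant: 1304² − 4·419479 = 1700416 − 1677916 = 22500; √22500 = 150.
q = (1304 − 150)/2 = 577, p = (1304 + 150)/2 = 727.
Check: 577 · 727 = 419479.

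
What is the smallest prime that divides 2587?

2587 is odd.
Digit sum 22, not divisible by 3.
Ends in 7: not divisible by 5.
7: 2587 = 7·369 + 4
11: 2587 = 11·235 + 2
13: 2587 = 13·199

13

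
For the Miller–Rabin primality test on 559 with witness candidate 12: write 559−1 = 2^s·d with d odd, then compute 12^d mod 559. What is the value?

559 − 1 = 558 = 2^1 · 279, so d = 279.
12^1 ≡ 12 (mod 559)
12^2 ≡ 12^2 = 144 ≡ 144 (mod 559)
12^4 ≡ 144^2 = 20736 ≡ 53 (mod 559)
12^8 ≡ 53^2 = 2809 ≡ 14 (mod 559)
12^16 ≡ 14^2 = 196 ≡ 196 (mod 559)
12^32 ≡ 196^2 = 38416 ≡ 404 (mod 559)
12^64 ≡ 404^2 = 163216 ≡ 547 (mod 559)
12^128 ≡ 547^2 = 299209 ≡ 144 (mod 559)
12^256 ≡ 144^2 = 20736 ≡ 53 (mod 559)
279 = 256 + 16 + 4 + 2 + 1 in binary powers of 2.
So 12^279 ≡ 53 · 196 · 53 · 144 · 12 ≡ 194 (mod 559).
Squaring chain: 194; never reaches −1, so base 12 is a Miller–Rabin witness that 559 is composite.

194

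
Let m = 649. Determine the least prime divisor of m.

11

649 is odd.
Digit sum 19, not divisible by 3.
Ends in 9: not divisible by 5.
7: 649 = 7·92 + 5
11: 649 = 11·59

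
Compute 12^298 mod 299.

12^1 ≡ 12 (mod 299)
12^2 ≡ 12^2 = 144 ≡ 144 (mod 299)
12^4 ≡ 144^2 = 20736 ≡ 105 (mod 299)
12^8 ≡ 105^2 = 11025 ≡ 261 (mod 299)
12^16 ≡ 261^2 = 68121 ≡ 248 (mod 299)
12^32 ≡ 248^2 = 61504 ≡ 209 (mod 299)
12^64 ≡ 209^2 = 43681 ≡ 27 (mod 299)
12^128 ≡ 27^2 = 729 ≡ 131 (mod 299)
12^256 ≡ 131^2 = 17161 ≡ 118 (mod 299)
298 = 256 + 32 + 8 + 2 in binary powers of 2.
So 12^298 ≡ 118 · 209 · 261 · 144 ≡ 196 (mod 299).
Since 196 ≠ 1, base 12 is a Fermat witness: 299 is composite.

196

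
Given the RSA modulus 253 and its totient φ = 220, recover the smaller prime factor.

11

φ(n) = (p−1)(q−1) = n − (p+q) + 1, so p + q = 253 − 220 + 1 = 34.
p and q are the roots of t² − 34t + 253 = 0.
Discriminant: 34² − 4·253 = 1156 − 1012 = 144; √144 = 12.
q = (34 − 12)/2 = 11, p = (34 + 12)/2 = 23.
Check: 11 · 23 = 253.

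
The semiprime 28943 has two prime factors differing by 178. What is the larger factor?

281

Since p = q + 178, we have 28943 = q(q + 178), so q² + 178q − 28943 = 0.
Discriminant: 178² + 4·28943 = 31684 + 115772 = 147456; √147456 = 384.
q = (−178 + 384)/2 = 103, and p = q + 178 = 281.
Check: 103 · 281 = 28943.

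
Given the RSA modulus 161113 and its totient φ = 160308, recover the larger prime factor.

439

φ(n) = (p−1)(q−1) = n − (p+q) + 1, so p + q = 161113 − 160308 + 1 = 806.
p and q are the roots of t² − 806t + 161113 = 0.
Discriminant: 806² − 4·161113 = 649636 − 644452 = 5184; √5184 = 72.
q = (806 − 72)/2 = 367, p = (806 + 72)/2 = 439.
Check: 367 · 439 = 161113.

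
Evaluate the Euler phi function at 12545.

9216

Factor: 12545 = 5 · 13 · 193.
φ(12545) = (5−1) · (13−1) · (193−1) = 4 · 12 · 192 = 9216.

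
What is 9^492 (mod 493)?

9^1 ≡ 9 (mod 493)
9^2 ≡ 9^2 = 81 ≡ 81 (mod 493)
9^4 ≡ 81^2 = 6561 ≡ 152 (mod 493)
9^8 ≡ 152^2 = 23104 ≡ 426 (mod 493)
9^16 ≡ 426^2 = 181476 ≡ 52 (mod 493)
9^32 ≡ 52^2 = 2704 ≡ 239 (mod 493)
9^64 ≡ 239^2 = 57121 ≡ 426 (mod 493)
9^128 ≡ 426^2 = 181476 ≡ 52 (mod 493)
9^256 ≡ 52^2 = 2704 ≡ 239 (mod 493)
492 = 256 + 128 + 64 + 32 + 8 + 4 in binary powers of 2.
So 9^492 ≡ 239 · 52 · 426 · 239 · 426 · 152 ≡ 458 (mod 493).
Since 458 ≠ 1, base 9 is a Fermat witness: 493 is composite.

458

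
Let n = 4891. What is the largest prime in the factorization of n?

4891 = 67 · 73
73 is prime.
So 4891 = 67 · 73; the largest prime factor is 73.

73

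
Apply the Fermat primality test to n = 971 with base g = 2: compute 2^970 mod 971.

2^1 ≡ 2 (mod 971)
2^2 ≡ 2^2 = 4 ≡ 4 (mod 971)
2^4 ≡ 4^2 = 16 ≡ 16 (mod 971)
2^8 ≡ 16^2 = 256 ≡ 256 (mod 971)
2^16 ≡ 256^2 = 65536 ≡ 479 (mod 971)
2^32 ≡ 479^2 = 229441 ≡ 285 (mod 971)
2^64 ≡ 285^2 = 81225 ≡ 632 (mod 971)
2^128 ≡ 632^2 = 399424 ≡ 343 (mod 971)
2^256 ≡ 343^2 = 117649 ≡ 158 (mod 971)
2^512 ≡ 158^2 = 24964 ≡ 689 (mod 971)
970 = 512 + 256 + 128 + 64 + 8 + 2 in binary powers of 2.
So 2^970 ≡ 689 · 158 · 343 · 632 · 256 · 4 ≡ 1 (mod 971).
Since the result is 1, base 2 gives no evidence that 971 is composite.

1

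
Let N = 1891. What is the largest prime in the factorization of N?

61

1891 = 31 · 61
61 is prime.
So 1891 = 31 · 61; the largest prime factor is 61.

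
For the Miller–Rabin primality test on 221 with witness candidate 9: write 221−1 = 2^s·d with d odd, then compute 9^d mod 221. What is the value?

87

221 − 1 = 220 = 2^2 · 55, so d = 55.
9^1 ≡ 9 (mod 221)
9^2 ≡ 9^2 = 81 ≡ 81 (mod 221)
9^4 ≡ 81^2 = 6561 ≡ 152 (mod 221)
9^8 ≡ 152^2 = 23104 ≡ 120 (mod 221)
9^16 ≡ 120^2 = 14400 ≡ 35 (mod 221)
9^32 ≡ 35^2 = 1225 ≡ 120 (mod 221)
55 = 32 + 16 + 4 + 2 + 1 in binary powers of 2.
So 9^55 ≡ 120 · 35 · 152 · 81 · 9 ≡ 87 (mod 221).
Squaring chain: 87 → 55; never reaches −1, so base 9 is a Miller–Rabin witness that 221 is composite.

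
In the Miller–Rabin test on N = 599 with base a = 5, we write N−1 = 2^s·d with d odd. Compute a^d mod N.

599 − 1 = 598 = 2^1 · 299, so d = 299.
5^1 ≡ 5 (mod 599)
5^2 ≡ 5^2 = 25 ≡ 25 (mod 599)
5^4 ≡ 25^2 = 625 ≡ 26 (mod 599)
5^8 ≡ 26^2 = 676 ≡ 77 (mod 599)
5^16 ≡ 77^2 = 5929 ≡ 538 (mod 599)
5^32 ≡ 538^2 = 289444 ≡ 127 (mod 599)
5^64 ≡ 127^2 = 16129 ≡ 555 (mod 599)
5^128 ≡ 555^2 = 308025 ≡ 139 (mod 599)
5^256 ≡ 139^2 = 19321 ≡ 153 (mod 599)
299 = 256 + 32 + 8 + 2 + 1 in binary powers of 2.
So 5^299 ≡ 153 · 127 · 77 · 25 · 5 ≡ 1 (mod 599).
Since 5^d ≡ 1 (mod 599), base 5 does not prove 599 composite.

1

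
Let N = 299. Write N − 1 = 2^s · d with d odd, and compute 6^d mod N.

299 − 1 = 298 = 2^1 · 149, so d = 149.
6^1 ≡ 6 (mod 299)
6^2 ≡ 6^2 = 36 ≡ 36 (mod 299)
6^4 ≡ 36^2 = 1296 ≡ 100 (mod 299)
6^8 ≡ 100^2 = 10000 ≡ 133 (mod 299)
6^16 ≡ 133^2 = 17689 ≡ 48 (mod 299)
6^32 ≡ 48^2 = 2304 ≡ 211 (mod 299)
6^64 ≡ 211^2 = 44521 ≡ 269 (mod 299)
6^128 ≡ 269^2 = 72361 ≡ 3 (mod 299)
149 = 128 + 16 + 4 + 1 in binary powers of 2.
So 6^149 ≡ 3 · 48 · 100 · 6 ≡ 288 (mod 299).
Squaring chain: 288; never reaches −1, so base 6 is a Miller–Rabin witness that 299 is composite.

288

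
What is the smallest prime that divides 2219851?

61

2219851 is odd.
Digit sum 28, not divisible by 3.
Ends in 1: not divisible by 5.
7: 2219851 = 7·317121 + 4
11: 2219851 = 11·201804 + 7
13: 2219851 = 13·170757 + 10
17: 2219851 = 17·130579 + 8
19: 2219851 = 19·116834 + 5
23: 2219851 = 23·96515 + 6
29: 2219851 = 29·76546 + 17
31: 2219851 = 31·71608 + 3
37: 2219851 = 37·59995 + 36
41: 2219851 = 41·54142 + 29
43: 2219851 = 43·51624 + 19
47: 2219851 = 47·47230 + 41
53: 2219851 = 53·41883 + 52
59: 2219851 = 59·37624 + 35
61: 2219851 = 61·36391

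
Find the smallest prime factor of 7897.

53

7897 is odd.
Digit sum 31, not divisible by 3.
Ends in 7: not divisible by 5.
7: 7897 = 7·1128 + 1
11: 7897 = 11·717 + 10
13: 7897 = 13·607 + 6
17: 7897 = 17·464 + 9
19: 7897 = 19·415 + 12
23: 7897 = 23·343 + 8
29: 7897 = 29·272 + 9
31: 7897 = 31·254 + 23
37: 7897 = 37·213 + 16
41: 7897 = 41·192 + 25
43: 7897 = 43·183 + 28
47: 7897 = 47·168 + 1
53: 7897 = 53·149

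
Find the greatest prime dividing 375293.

375293 = 53 · 7081
7081 = 73 · 97
97 is prime.
So 375293 = 53 · 73 · 97; the largest prime factor is 97.

97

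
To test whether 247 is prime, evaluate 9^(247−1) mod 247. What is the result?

235

9^1 ≡ 9 (mod 247)
9^2 ≡ 9^2 = 81 ≡ 81 (mod 247)
9^4 ≡ 81^2 = 6561 ≡ 139 (mod 247)
9^8 ≡ 139^2 = 19321 ≡ 55 (mod 247)
9^16 ≡ 55^2 = 3025 ≡ 61 (mod 247)
9^32 ≡ 61^2 = 3721 ≡ 16 (mod 247)
9^64 ≡ 16^2 = 256 ≡ 9 (mod 247)
9^128 ≡ 9^2 = 81 ≡ 81 (mod 247)
246 = 128 + 64 + 32 + 16 + 4 + 2 in binary powers of 2.
So 9^246 ≡ 81 · 9 · 16 · 61 · 139 · 81 ≡ 235 (mod 247).
Since 235 ≠ 1, base 9 is a Fermat witness: 247 is composite.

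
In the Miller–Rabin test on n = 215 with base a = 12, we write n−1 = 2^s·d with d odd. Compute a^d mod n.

28

215 − 1 = 214 = 2^1 · 107, so d = 107.
12^1 ≡ 12 (mod 215)
12^2 ≡ 12^2 = 144 ≡ 144 (mod 215)
12^4 ≡ 144^2 = 20736 ≡ 96 (mod 215)
12^8 ≡ 96^2 = 9216 ≡ 186 (mod 215)
12^16 ≡ 186^2 = 34596 ≡ 196 (mod 215)
12^32 ≡ 196^2 = 38416 ≡ 146 (mod 215)
12^64 ≡ 146^2 = 21316 ≡ 31 (mod 215)
107 = 64 + 32 + 8 + 2 + 1 in binary powers of 2.
So 12^107 ≡ 31 · 146 · 186 · 144 · 12 ≡ 28 (mod 215).
Squaring chain: 28; never reaches −1, so base 12 is a Miller–Rabin witness that 215 is composite.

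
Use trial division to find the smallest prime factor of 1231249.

37

1231249 is odd.
Digit sum 22, not divisible by 3.
Ends in 9: not divisible by 5.
7: 1231249 = 7·175892 + 5
11: 1231249 = 11·111931 + 8
13: 1231249 = 13·94711 + 6
17: 1231249 = 17·72426 + 7
19: 1231249 = 19·64802 + 11
23: 1231249 = 23·53532 + 13
29: 1231249 = 29·42456 + 25
31: 1231249 = 31·39717 + 22
37: 1231249 = 37·33277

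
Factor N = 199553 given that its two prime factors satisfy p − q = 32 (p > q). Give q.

431

Since p = q + 32, we have 199553 = q(q + 32), so q² + 32q − 199553 = 0.
Discriminant: 32² + 4·199553 = 1024 + 798212 = 799236; √799236 = 894.
q = (−32 + 894)/2 = 431, and p = q + 32 = 463.
Check: 431 · 463 = 199553.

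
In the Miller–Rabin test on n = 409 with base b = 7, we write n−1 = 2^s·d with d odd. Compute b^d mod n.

343

409 − 1 = 408 = 2^3 · 51, so d = 51.
7^1 ≡ 7 (mod 409)
7^2 ≡ 7^2 = 49 ≡ 49 (mod 409)
7^4 ≡ 49^2 = 2401 ≡ 356 (mod 409)
7^8 ≡ 356^2 = 126736 ≡ 355 (mod 409)
7^16 ≡ 355^2 = 126025 ≡ 53 (mod 409)
7^32 ≡ 53^2 = 2809 ≡ 355 (mod 409)
51 = 32 + 16 + 2 + 1 in binary powers of 2.
So 7^51 ≡ 355 · 53 · 49 · 7 ≡ 343 (mod 409).
Squaring chain: 343 → 266 → 408; reaches −1, so base 7 does not prove 409 composite.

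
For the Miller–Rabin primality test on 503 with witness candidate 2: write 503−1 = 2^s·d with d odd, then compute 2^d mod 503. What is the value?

503 − 1 = 502 = 2^1 · 251, so d = 251.
2^1 ≡ 2 (mod 503)
2^2 ≡ 2^2 = 4 ≡ 4 (mod 503)
2^4 ≡ 4^2 = 16 ≡ 16 (mod 503)
2^8 ≡ 16^2 = 256 ≡ 256 (mod 503)
2^16 ≡ 256^2 = 65536 ≡ 146 (mod 503)
2^32 ≡ 146^2 = 21316 ≡ 190 (mod 503)
2^64 ≡ 190^2 = 36100 ≡ 387 (mod 503)
2^128 ≡ 387^2 = 149769 ≡ 378 (mod 503)
251 = 128 + 64 + 32 + 16 + 8 + 2 + 1 in binary powers of 2.
So 2^251 ≡ 378 · 387 · 190 · 146 · 256 · 4 · 2 ≡ 1 (mod 503).
Since 2^d ≡ 1 (mod 503), base 2 does not prove 503 composite.

1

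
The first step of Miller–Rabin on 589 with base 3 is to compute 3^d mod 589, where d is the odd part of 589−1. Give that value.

426

589 − 1 = 588 = 2^2 · 147, so d = 147.
3^1 ≡ 3 (mod 589)
3^2 ≡ 3^2 = 9 ≡ 9 (mod 589)
3^4 ≡ 9^2 = 81 ≡ 81 (mod 589)
3^8 ≡ 81^2 = 6561 ≡ 82 (mod 589)
3^16 ≡ 82^2 = 6724 ≡ 245 (mod 589)
3^32 ≡ 245^2 = 60025 ≡ 536 (mod 589)
3^64 ≡ 536^2 = 287296 ≡ 453 (mod 589)
3^128 ≡ 453^2 = 205209 ≡ 237 (mod 589)
147 = 128 + 16 + 2 + 1 in binary powers of 2.
So 3^147 ≡ 237 · 245 · 9 · 3 ≡ 426 (mod 589).
Squaring chain: 426 → 64; never reaches −1, so base 3 is a Miller–Rabin witness that 589 is composite.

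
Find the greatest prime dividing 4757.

4757 = 67 · 71
71 is prime.
So 4757 = 67 · 71; the largest prime factor is 71.

71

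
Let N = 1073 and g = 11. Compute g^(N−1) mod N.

11^1 ≡ 11 (mod 1073)
11^2 ≡ 11^2 = 121 ≡ 121 (mod 1073)
11^4 ≡ 121^2 = 14641 ≡ 692 (mod 1073)
11^8 ≡ 692^2 = 478864 ≡ 306 (mod 1073)
11^16 ≡ 306^2 = 93636 ≡ 285 (mod 1073)
11^32 ≡ 285^2 = 81225 ≡ 750 (mod 1073)
11^64 ≡ 750^2 = 562500 ≡ 248 (mod 1073)
11^128 ≡ 248^2 = 61504 ≡ 343 (mod 1073)
11^256 ≡ 343^2 = 117649 ≡ 692 (mod 1073)
11^512 ≡ 692^2 = 478864 ≡ 306 (mod 1073)
11^1024 ≡ 306^2 = 93636 ≡ 285 (mod 1073)
1072 = 1024 + 32 + 16 in binary powers of 2.
So 11^1072 ≡ 285 · 750 · 285 ≡ 248 (mod 1073).
Since 248 ≠ 1, base 11 is a Fermat witness: 1073 is composite.

248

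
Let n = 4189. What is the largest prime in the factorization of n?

4189 = 59 · 71
71 is prime.
So 4189 = 59 · 71; the largest prime factor is 71.

71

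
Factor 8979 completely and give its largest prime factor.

8979 = 3 · 2993
2993 = 41 · 73
73 is prime.
So 8979 = 3 · 41 · 73; the largest prime factor is 73.

73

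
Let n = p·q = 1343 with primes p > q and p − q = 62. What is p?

79

Since p = q + 62, we have 1343 = q(q + 62), so q² + 62q − 1343 = 0.
Discriminant: 62² + 4·1343 = 3844 + 5372 = 9216; √9216 = 96.
q = (−62 + 96)/2 = 17, and p = q + 62 = 79.
Check: 17 · 79 = 1343.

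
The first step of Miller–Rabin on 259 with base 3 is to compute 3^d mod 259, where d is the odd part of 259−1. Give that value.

27

259 − 1 = 258 = 2^1 · 129, so d = 129.
3^1 ≡ 3 (mod 259)
3^2 ≡ 3^2 = 9 ≡ 9 (mod 259)
3^4 ≡ 9^2 = 81 ≡ 81 (mod 259)
3^8 ≡ 81^2 = 6561 ≡ 86 (mod 259)
3^16 ≡ 86^2 = 7396 ≡ 144 (mod 259)
3^32 ≡ 144^2 = 20736 ≡ 16 (mod 259)
3^64 ≡ 16^2 = 256 ≡ 256 (mod 259)
3^128 ≡ 256^2 = 65536 ≡ 9 (mod 259)
129 = 128 + 1 in binary powers of 2.
So 3^129 ≡ 9 · 3 ≡ 27 (mod 259).
Squaring chain: 27; never reaches −1, so base 3 is a Miller–Rabin witness that 259 is composite.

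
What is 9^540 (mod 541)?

1

9^1 ≡ 9 (mod 541)
9^2 ≡ 9^2 = 81 ≡ 81 (mod 541)
9^4 ≡ 81^2 = 6561 ≡ 69 (mod 541)
9^8 ≡ 69^2 = 4761 ≡ 433 (mod 541)
9^16 ≡ 433^2 = 187489 ≡ 303 (mod 541)
9^32 ≡ 303^2 = 91809 ≡ 380 (mod 541)
9^64 ≡ 380^2 = 144400 ≡ 494 (mod 541)
9^128 ≡ 494^2 = 244036 ≡ 45 (mod 541)
9^256 ≡ 45^2 = 2025 ≡ 402 (mod 541)
9^512 ≡ 402^2 = 161604 ≡ 386 (mod 541)
540 = 512 + 16 + 8 + 4 in binary powers of 2.
So 9^540 ≡ 386 · 303 · 433 · 69 ≡ 1 (mod 541).
Since the result is 1, base 9 gives no evidence that 541 is composite.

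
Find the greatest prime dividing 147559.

61

147559 = 41 · 3599
3599 = 59 · 61
61 is prime.
So 147559 = 41 · 59 · 61; the largest prime factor is 61.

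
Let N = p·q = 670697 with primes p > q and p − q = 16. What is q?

811

Since p = q + 16, we have 670697 = q(q + 16), so q² + 16q − 670697 = 0.
Discriminant: 16² + 4·670697 = 256 + 2682788 = 2683044; √2683044 = 1638.
q = (−16 + 1638)/2 = 811, and p = q + 16 = 827.
Check: 811 · 827 = 670697.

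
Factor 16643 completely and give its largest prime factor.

89

16643 = 11 · 1513
1513 = 17 · 89
89 is prime.
So 16643 = 11 · 17 · 89; the largest prime factor is 89.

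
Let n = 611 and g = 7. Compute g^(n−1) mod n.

17

7^1 ≡ 7 (mod 611)
7^2 ≡ 7^2 = 49 ≡ 49 (mod 611)
7^4 ≡ 49^2 = 2401 ≡ 568 (mod 611)
7^8 ≡ 568^2 = 322624 ≡ 16 (mod 611)
7^16 ≡ 16^2 = 256 ≡ 256 (mod 611)
7^32 ≡ 256^2 = 65536 ≡ 159 (mod 611)
7^64 ≡ 159^2 = 25281 ≡ 230 (mod 611)
7^128 ≡ 230^2 = 52900 ≡ 354 (mod 611)
7^256 ≡ 354^2 = 125316 ≡ 61 (mod 611)
7^512 ≡ 61^2 = 3721 ≡ 55 (mod 611)
610 = 512 + 64 + 32 + 2 in binary powers of 2.
So 7^610 ≡ 55 · 230 · 159 · 49 ≡ 17 (mod 611).
Since 17 ≠ 1, base 7 is a Fermat witness: 611 is composite.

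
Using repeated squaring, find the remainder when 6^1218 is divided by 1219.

6^1 ≡ 6 (mod 1219)
6^2 ≡ 6^2 = 36 ≡ 36 (mod 1219)
6^4 ≡ 36^2 = 1296 ≡ 77 (mod 1219)
6^8 ≡ 77^2 = 5929 ≡ 1053 (mod 1219)
6^16 ≡ 1053^2 = 1108809 ≡ 738 (mod 1219)
6^32 ≡ 738^2 = 544644 ≡ 970 (mod 1219)
6^64 ≡ 970^2 = 940900 ≡ 1051 (mod 1219)
6^128 ≡ 1051^2 = 1104601 ≡ 187 (mod 1219)
6^256 ≡ 187^2 = 34969 ≡ 837 (mod 1219)
6^512 ≡ 837^2 = 700569 ≡ 863 (mod 1219)
6^1024 ≡ 863^2 = 744769 ≡ 1179 (mod 1219)
1218 = 1024 + 128 + 64 + 2 in binary powers of 2.
So 6^1218 ≡ 1179 · 187 · 1051 · 36 ≡ 731 (mod 1219).
Since 731 ≠ 1, base 6 is a Fermat witness: 1219 is composite.

731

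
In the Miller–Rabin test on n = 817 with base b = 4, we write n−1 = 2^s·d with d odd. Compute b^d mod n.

790

817 − 1 = 816 = 2^4 · 51, so d = 51.
4^1 ≡ 4 (mod 817)
4^2 ≡ 4^2 = 16 ≡ 16 (mod 817)
4^4 ≡ 16^2 = 256 ≡ 256 (mod 817)
4^8 ≡ 256^2 = 65536 ≡ 176 (mod 817)
4^16 ≡ 176^2 = 30976 ≡ 747 (mod 817)
4^32 ≡ 747^2 = 558009 ≡ 815 (mod 817)
51 = 32 + 16 + 2 + 1 in binary powers of 2.
So 4^51 ≡ 815 · 747 · 16 · 4 ≡ 790 (mod 817).
Squaring chain: 790 → 729 → 391 → 102; never reaches −1, so base 4 is a Miller–Rabin witness that 817 is composite.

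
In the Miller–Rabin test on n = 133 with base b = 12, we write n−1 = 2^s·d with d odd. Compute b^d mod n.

133 − 1 = 132 = 2^2 · 33, so d = 33.
12^1 ≡ 12 (mod 133)
12^2 ≡ 12^2 = 144 ≡ 11 (mod 133)
12^4 ≡ 11^2 = 121 ≡ 121 (mod 133)
12^8 ≡ 121^2 = 14641 ≡ 11 (mod 133)
12^16 ≡ 11^2 = 121 ≡ 121 (mod 133)
12^32 ≡ 121^2 = 14641 ≡ 11 (mod 133)
33 = 32 + 1 in binary powers of 2.
So 12^33 ≡ 11 · 12 ≡ 132 (mod 133).
Since 12^d ≡ 132 (mod 133), base 12 does not prove 133 composite.

132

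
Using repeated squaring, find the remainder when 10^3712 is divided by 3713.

10^1 ≡ 10 (mod 3713)
10^2 ≡ 10^2 = 100 ≡ 100 (mod 3713)
10^4 ≡ 100^2 = 10000 ≡ 2574 (mod 3713)
10^8 ≡ 2574^2 = 6625476 ≡ 1484 (mod 3713)
10^16 ≡ 1484^2 = 2202256 ≡ 447 (mod 3713)
10^32 ≡ 447^2 = 199809 ≡ 3020 (mod 3713)
10^64 ≡ 3020^2 = 9120400 ≡ 1272 (mod 3713)
10^128 ≡ 1272^2 = 1617984 ≡ 2829 (mod 3713)
10^256 ≡ 2829^2 = 8003241 ≡ 1726 (mod 3713)
10^512 ≡ 1726^2 = 2979076 ≡ 1250 (mod 3713)
10^1024 ≡ 1250^2 = 1562500 ≡ 3040 (mod 3713)
10^2048 ≡ 3040^2 = 9241600 ≡ 3656 (mod 3713)
3712 = 2048 + 1024 + 512 + 128 in binary powers of 2.
So 10^3712 ≡ 3656 · 3040 · 1250 · 2829 ≡ 2550 (mod 3713).
Since 2550 ≠ 1, base 10 is a Fermat witness: 3713 is composite.

2550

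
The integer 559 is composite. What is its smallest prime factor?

13

559 is odd.
Digit sum 19, not divisible by 3.
Ends in 9: not divisible by 5.
7: 559 = 7·79 + 6
11: 559 = 11·50 + 9
13: 559 = 13·43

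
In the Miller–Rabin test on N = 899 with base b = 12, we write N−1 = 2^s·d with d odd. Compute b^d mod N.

899 − 1 = 898 = 2^1 · 449, so d = 449.
12^1 ≡ 12 (mod 899)
12^2 ≡ 12^2 = 144 ≡ 144 (mod 899)
12^4 ≡ 144^2 = 20736 ≡ 59 (mod 899)
12^8 ≡ 59^2 = 3481 ≡ 784 (mod 899)
12^16 ≡ 784^2 = 614656 ≡ 639 (mod 899)
12^32 ≡ 639^2 = 408321 ≡ 175 (mod 899)
12^64 ≡ 175^2 = 30625 ≡ 59 (mod 899)
12^128 ≡ 59^2 = 3481 ≡ 784 (mod 899)
12^256 ≡ 784^2 = 614656 ≡ 639 (mod 899)
449 = 256 + 128 + 64 + 1 in binary powers of 2.
So 12^449 ≡ 639 · 784 · 59 · 12 ≡ 447 (mod 899).
Squaring chain: 447; never reaches −1, so base 12 is a Miller–Rabin witness that 899 is composite.

447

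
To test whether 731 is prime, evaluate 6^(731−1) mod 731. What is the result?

6^1 ≡ 6 (mod 731)
6^2 ≡ 6^2 = 36 ≡ 36 (mod 731)
6^4 ≡ 36^2 = 1296 ≡ 565 (mod 731)
6^8 ≡ 565^2 = 319225 ≡ 509 (mod 731)
6^16 ≡ 509^2 = 259081 ≡ 307 (mod 731)
6^32 ≡ 307^2 = 94249 ≡ 681 (mod 731)
6^64 ≡ 681^2 = 463761 ≡ 307 (mod 731)
6^128 ≡ 307^2 = 94249 ≡ 681 (mod 731)
6^256 ≡ 681^2 = 463761 ≡ 307 (mod 731)
6^512 ≡ 307^2 = 94249 ≡ 681 (mod 731)
730 = 512 + 128 + 64 + 16 + 8 + 2 in binary powers of 2.
So 6^730 ≡ 681 · 681 · 307 · 307 · 509 · 36 ≡ 49 (mod 731).
Since 49 ≠ 1, base 6 is a Fermat witness: 731 is composite.

49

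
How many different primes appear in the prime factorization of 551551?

5

551551 = 7 · 78793
78793 = 11 · 7163
7163 = 13 · 551
551 = 19 · 29
551551 = 7 · 11 · 13 · 19 · 29, which has 5 distinct prime factors.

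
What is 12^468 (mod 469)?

330

12^1 ≡ 12 (mod 469)
12^2 ≡ 12^2 = 144 ≡ 144 (mod 469)
12^4 ≡ 144^2 = 20736 ≡ 100 (mod 469)
12^8 ≡ 100^2 = 10000 ≡ 151 (mod 469)
12^16 ≡ 151^2 = 22801 ≡ 289 (mod 469)
12^32 ≡ 289^2 = 83521 ≡ 39 (mod 469)
12^64 ≡ 39^2 = 1521 ≡ 114 (mod 469)
12^128 ≡ 114^2 = 12996 ≡ 333 (mod 469)
12^256 ≡ 333^2 = 110889 ≡ 205 (mod 469)
468 = 256 + 128 + 64 + 16 + 4 in binary powers of 2.
So 12^468 ≡ 205 · 333 · 114 · 289 · 100 ≡ 330 (mod 469).
Since 330 ≠ 1, base 12 is a Fermat witness: 469 is composite.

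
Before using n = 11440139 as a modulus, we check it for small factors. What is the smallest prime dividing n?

83

11440139 is odd.
Digit sum 23, not divisible by 3.
Ends in 9: not divisible by 5.
7: 11440139 = 7·1634305 + 4
11: 11440139 = 11·1040012 + 7
13: 11440139 = 13·880010 + 9
17: 11440139 = 17·672949 + 6
19: 11440139 = 19·602112 + 11
23: 11440139 = 23·497397 + 8
29: 11440139 = 29·394487 + 16
31: 11440139 = 31·369036 + 23
37: 11440139 = 37·309192 + 35
41: 11440139 = 41·279027 + 32
43: 11440139 = 43·266049 + 32
47: 11440139 = 47·243407 + 10
53: 11440139 = 53·215851 + 36
59: 11440139 = 59·193900 + 39
61: 11440139 = 61·187543 + 16
67: 11440139 = 67·170748 + 23
71: 11440139 = 71·161128 + 51
73: 11440139 = 73·156714 + 17
79: 11440139 = 79·144811 + 70
83: 11440139 = 83·137833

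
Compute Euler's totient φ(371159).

Factor: 371159 = 47 · 53 · 149.
φ(371159) = (47−1) · (53−1) · (149−1) = 46 · 52 · 148 = 354016.

354016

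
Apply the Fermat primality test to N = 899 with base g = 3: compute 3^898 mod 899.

38

3^1 ≡ 3 (mod 899)
3^2 ≡ 3^2 = 9 ≡ 9 (mod 899)
3^4 ≡ 9^2 = 81 ≡ 81 (mod 899)
3^8 ≡ 81^2 = 6561 ≡ 268 (mod 899)
3^16 ≡ 268^2 = 71824 ≡ 803 (mod 899)
3^32 ≡ 803^2 = 644809 ≡ 226 (mod 899)
3^64 ≡ 226^2 = 51076 ≡ 732 (mod 899)
3^128 ≡ 732^2 = 535824 ≡ 20 (mod 899)
3^256 ≡ 20^2 = 400 ≡ 400 (mod 899)
3^512 ≡ 400^2 = 160000 ≡ 877 (mod 899)
898 = 512 + 256 + 128 + 2 in binary powers of 2.
So 3^898 ≡ 877 · 400 · 20 · 9 ≡ 38 (mod 899).
Since 38 ≠ 1, base 3 is a Fermat witness: 899 is composite.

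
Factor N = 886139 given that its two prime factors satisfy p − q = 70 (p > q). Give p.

Since p = q + 70, we have 886139 = q(q + 70), so q² + 70q − 886139 = 0.
Discriminant: 70² + 4·886139 = 4900 + 3544556 = 3549456; √3549456 = 1884.
q = (−70 + 1884)/2 = 907, and p = q + 70 = 977.
Check: 907 · 977 = 886139.

977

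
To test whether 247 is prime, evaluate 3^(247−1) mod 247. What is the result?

3^1 ≡ 3 (mod 247)
3^2 ≡ 3^2 = 9 ≡ 9 (mod 247)
3^4 ≡ 9^2 = 81 ≡ 81 (mod 247)
3^8 ≡ 81^2 = 6561 ≡ 139 (mod 247)
3^16 ≡ 139^2 = 19321 ≡ 55 (mod 247)
3^32 ≡ 55^2 = 3025 ≡ 61 (mod 247)
3^64 ≡ 61^2 = 3721 ≡ 16 (mod 247)
3^128 ≡ 16^2 = 256 ≡ 9 (mod 247)
246 = 128 + 64 + 32 + 16 + 4 + 2 in binary powers of 2.
So 3^246 ≡ 9 · 16 · 61 · 55 · 81 · 9 ≡ 144 (mod 247).
Since 144 ≠ 1, base 3 is a Fermat witness: 247 is composite.

144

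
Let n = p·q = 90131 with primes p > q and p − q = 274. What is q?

Since p = q + 274, we have 90131 = q(q + 274), so q² + 274q − 90131 = 0.
Discriminant: 274² + 4·90131 = 75076 + 360524 = 435600; √435600 = 660.
q = (−274 + 660)/2 = 193, and p = q + 274 = 467.
Check: 193 · 467 = 90131.

193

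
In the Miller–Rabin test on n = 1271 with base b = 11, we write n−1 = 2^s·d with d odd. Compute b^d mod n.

1271 − 1 = 1270 = 2^1 · 635, so d = 635.
11^1 ≡ 11 (mod 1271)
11^2 ≡ 11^2 = 121 ≡ 121 (mod 1271)
11^4 ≡ 121^2 = 14641 ≡ 660 (mod 1271)
11^8 ≡ 660^2 = 435600 ≡ 918 (mod 1271)
11^16 ≡ 918^2 = 842724 ≡ 51 (mod 1271)
11^32 ≡ 51^2 = 2601 ≡ 59 (mod 1271)
11^64 ≡ 59^2 = 3481 ≡ 939 (mod 1271)
11^128 ≡ 939^2 = 881721 ≡ 918 (mod 1271)
11^256 ≡ 918^2 = 842724 ≡ 51 (mod 1271)
11^512 ≡ 51^2 = 2601 ≡ 59 (mod 1271)
635 = 512 + 64 + 32 + 16 + 8 + 2 + 1 in binary powers of 2.
So 11^635 ≡ 59 · 939 · 59 · 51 · 918 · 121 · 11 ≡ 998 (mod 1271).
Squaring chain: 998; never reaches −1, so base 11 is a Miller–Rabin witness that 1271 is composite.

998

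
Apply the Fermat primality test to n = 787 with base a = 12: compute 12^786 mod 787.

1

12^1 ≡ 12 (mod 787)
12^2 ≡ 12^2 = 144 ≡ 144 (mod 787)
12^4 ≡ 144^2 = 20736 ≡ 274 (mod 787)
12^8 ≡ 274^2 = 75076 ≡ 311 (mod 787)
12^16 ≡ 311^2 = 96721 ≡ 707 (mod 787)
12^32 ≡ 707^2 = 499849 ≡ 104 (mod 787)
12^64 ≡ 104^2 = 10816 ≡ 585 (mod 787)
12^128 ≡ 585^2 = 342225 ≡ 667 (mod 787)
12^256 ≡ 667^2 = 444889 ≡ 234 (mod 787)
12^512 ≡ 234^2 = 54756 ≡ 453 (mod 787)
786 = 512 + 256 + 16 + 2 in binary powers of 2.
So 12^786 ≡ 453 · 234 · 707 · 144 ≡ 1 (mod 787).
Since the result is 1, base 12 gives no evidence that 787 is composite.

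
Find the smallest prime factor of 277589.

277589 is odd.
Digit sum 38, not divisible by 3.
Ends in 9: not divisible by 5.
7: 277589 = 7·39655 + 4
11: 277589 = 11·25235 + 4
13: 277589 = 13·21353

13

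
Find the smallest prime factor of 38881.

38881 is odd.
Digit sum 28, not divisible by 3.
Ends in 1: not divisible by 5.
7: 38881 = 7·5554 + 3
11: 38881 = 11·3534 + 7
13: 38881 = 13·2990 + 11
17: 38881 = 17·2287 + 2
19: 38881 = 19·2046 + 7
23: 38881 = 23·1690 + 11
29: 38881 = 29·1340 + 21
31: 38881 = 31·1254 + 7
37: 38881 = 37·1050 + 31
41: 38881 = 41·948 + 13
43: 38881 = 43·904 + 9
47: 38881 = 47·827 + 12
53: 38881 = 53·733 + 32
59: 38881 = 59·659

59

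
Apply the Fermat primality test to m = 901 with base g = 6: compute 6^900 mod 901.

6^1 ≡ 6 (mod 901)
6^2 ≡ 6^2 = 36 ≡ 36 (mod 901)
6^4 ≡ 36^2 = 1296 ≡ 395 (mod 901)
6^8 ≡ 395^2 = 156025 ≡ 152 (mod 901)
6^16 ≡ 152^2 = 23104 ≡ 579 (mod 901)
6^32 ≡ 579^2 = 335241 ≡ 69 (mod 901)
6^64 ≡ 69^2 = 4761 ≡ 256 (mod 901)
6^128 ≡ 256^2 = 65536 ≡ 664 (mod 901)
6^256 ≡ 664^2 = 440896 ≡ 307 (mod 901)
6^512 ≡ 307^2 = 94249 ≡ 545 (mod 901)
900 = 512 + 256 + 128 + 4 in binary powers of 2.
So 6^900 ≡ 545 · 307 · 664 · 395 ≡ 208 (mod 901).
Since 208 ≠ 1, base 6 is a Fermat witness: 901 is composite.

208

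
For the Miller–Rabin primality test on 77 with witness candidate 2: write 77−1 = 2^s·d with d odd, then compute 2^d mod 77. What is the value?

77 − 1 = 76 = 2^2 · 19, so d = 19.
2^1 ≡ 2 (mod 77)
2^2 ≡ 2^2 = 4 ≡ 4 (mod 77)
2^4 ≡ 4^2 = 16 ≡ 16 (mod 77)
2^8 ≡ 16^2 = 256 ≡ 25 (mod 77)
2^16 ≡ 25^2 = 625 ≡ 9 (mod 77)
19 = 16 + 2 + 1 in binary powers of 2.
So 2^19 ≡ 9 · 4 · 2 ≡ 72 (mod 77).
Squaring chain: 72 → 25; never reaches −1, so base 2 is a Miller–Rabin witness that 77 is composite.

72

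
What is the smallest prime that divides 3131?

31

3131 is odd.
Digit sum 8, not divisible by 3.
Ends in 1: not divisible by 5.
7: 3131 = 7·447 + 2
11: 3131 = 11·284 + 7
13: 3131 = 13·240 + 11
17: 3131 = 17·184 + 3
19: 3131 = 19·164 + 15
23: 3131 = 23·136 + 3
29: 3131 = 29·107 + 28
31: 3131 = 31·101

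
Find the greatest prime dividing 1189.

1189 = 29 · 41
41 is prime.
So 1189 = 29 · 41; the largest prime factor is 41.

41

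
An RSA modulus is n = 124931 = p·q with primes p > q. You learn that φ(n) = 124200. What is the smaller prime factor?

271

φ(n) = (p−1)(q−1) = n − (p+q) + 1, so p + q = 124931 − 124200 + 1 = 732.
p and q are the roots of t² − 732t + 124931 = 0.
Discriminant: 732² − 4·124931 = 535824 − 499724 = 36100; √36100 = 190.
q = (732 − 190)/2 = 271, p = (732 + 190)/2 = 461.
Check: 271 · 461 = 124931.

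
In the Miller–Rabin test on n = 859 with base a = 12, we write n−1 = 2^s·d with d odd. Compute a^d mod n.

859 − 1 = 858 = 2^1 · 429, so d = 429.
12^1 ≡ 12 (mod 859)
12^2 ≡ 12^2 = 144 ≡ 144 (mod 859)
12^4 ≡ 144^2 = 20736 ≡ 120 (mod 859)
12^8 ≡ 120^2 = 14400 ≡ 656 (mod 859)
12^16 ≡ 656^2 = 430336 ≡ 836 (mod 859)
12^32 ≡ 836^2 = 698896 ≡ 529 (mod 859)
12^64 ≡ 529^2 = 279841 ≡ 666 (mod 859)
12^128 ≡ 666^2 = 443556 ≡ 312 (mod 859)
12^256 ≡ 312^2 = 97344 ≡ 277 (mod 859)
429 = 256 + 128 + 32 + 8 + 4 + 1 in binary powers of 2.
So 12^429 ≡ 277 · 312 · 529 · 656 · 120 · 12 ≡ 858 (mod 859).
Since 12^d ≡ 858 (mod 859), base 12 does not prove 859 composite.

858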